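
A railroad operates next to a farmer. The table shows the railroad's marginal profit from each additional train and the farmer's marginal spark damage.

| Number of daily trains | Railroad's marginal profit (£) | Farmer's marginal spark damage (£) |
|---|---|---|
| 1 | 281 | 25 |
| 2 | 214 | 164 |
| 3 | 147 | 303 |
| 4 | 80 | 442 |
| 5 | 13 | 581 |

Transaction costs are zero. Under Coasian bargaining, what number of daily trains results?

Bargaining reaches the level where marginal profit last exceeds marginal spark damage.
That holds through level 2 (214 ≥ 164) but not at 3 (147 < 303).

2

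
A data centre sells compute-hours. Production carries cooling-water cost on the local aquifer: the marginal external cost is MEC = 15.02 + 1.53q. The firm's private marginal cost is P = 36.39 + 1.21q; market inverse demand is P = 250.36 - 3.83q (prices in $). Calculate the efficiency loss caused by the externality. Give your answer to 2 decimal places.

Market equilibrium (private): 36.39 + 1.21q = 250.36 - 3.83q → q_m = 42.4544.
Social marginal cost = private MC + MEC = 51.41 + 2.74q.
Set SMC = demand: 51.41 + 2.74q = 250.36 - 3.83q → q* = 30.2816.
The loss is the area between SMC and demand from q* to q_m; with linear curves that's a triangle of height MEC(q_m).
DWL = ½ × 12.1728 × 79.9752 = 486.7611.

DWL = $486.76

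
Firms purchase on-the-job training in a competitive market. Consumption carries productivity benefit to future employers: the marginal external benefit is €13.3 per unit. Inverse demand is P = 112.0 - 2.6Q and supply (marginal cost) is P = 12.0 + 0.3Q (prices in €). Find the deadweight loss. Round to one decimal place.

DWL = €30.5

Market equilibrium (private): 12.0 + 0.3Q = 112.0 - 2.6Q → Q_m = 34.4828.
Social marginal benefit = demand + MEB = 125.3 - 2.6Q.
Set SMB = MC: 125.3 - 2.6Q = 12.0 + 0.3Q → Q* = 39.0690.
The loss is the area between SMB and MC from Q* to Q_m; with linear curves that's a triangle of height MEB(Q_m).
DWL = ½ × 4.5862 × 13.3000 = 30.4982.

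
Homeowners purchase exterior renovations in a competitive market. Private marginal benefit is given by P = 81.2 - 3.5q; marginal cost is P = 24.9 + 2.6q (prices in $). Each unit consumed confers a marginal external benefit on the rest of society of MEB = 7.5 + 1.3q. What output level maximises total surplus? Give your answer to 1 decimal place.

q* = 13.3

Social marginal benefit = demand + MEB = 88.7 - 2.2q.
Set SMB = MC: 88.7 - 2.2q = 24.9 + 2.6q → q* = 13.2917.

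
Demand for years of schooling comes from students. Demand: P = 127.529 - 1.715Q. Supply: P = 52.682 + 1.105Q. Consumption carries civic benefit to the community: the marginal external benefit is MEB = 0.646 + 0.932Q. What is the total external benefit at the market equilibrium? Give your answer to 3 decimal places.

Market equilibrium (private): 52.682 + 1.105Q = 127.529 - 1.715Q → Q_m = 26.5415.
Total external benefit = ∫₀^{Q_m} (0.646 + 0.932Q) dQ = 0.646×26.5415 + ½×0.932×26.5415² = 345.4201.

345.420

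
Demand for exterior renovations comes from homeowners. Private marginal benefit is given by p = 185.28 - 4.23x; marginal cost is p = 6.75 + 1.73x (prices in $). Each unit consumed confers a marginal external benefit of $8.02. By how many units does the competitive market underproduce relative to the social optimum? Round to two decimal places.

1.35 units

Market equilibrium (private): 6.75 + 1.73x = 185.28 - 4.23x → x_m = 29.9547.
Social marginal benefit = demand + MEB = 193.30 - 4.23x.
Set SMB = MC: 193.30 - 4.23x = 6.75 + 1.73x → x* = 31.3003.
Gap = |29.9547 − 31.3003| = 1.3456.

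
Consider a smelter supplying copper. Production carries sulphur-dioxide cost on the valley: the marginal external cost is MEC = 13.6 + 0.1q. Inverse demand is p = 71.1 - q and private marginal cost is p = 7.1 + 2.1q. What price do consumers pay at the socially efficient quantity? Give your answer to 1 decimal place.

P = 55.4

Social marginal cost = private MC + MEC = 20.7 + 2.2q.
Set SMC = demand: 20.7 + 2.2q = 71.1 - q → q* = 15.7500.
Consumer price on the demand curve at q*: 71.1 − 1.0×15.7500 = 55.3500.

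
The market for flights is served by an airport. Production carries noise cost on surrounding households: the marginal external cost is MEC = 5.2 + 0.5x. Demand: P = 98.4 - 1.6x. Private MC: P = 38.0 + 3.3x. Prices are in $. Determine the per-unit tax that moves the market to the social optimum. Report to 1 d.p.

Social marginal cost = private MC + MEC = 43.2 + 3.8x.
Set SMC = demand: 43.2 + 3.8x = 98.4 - 1.6x → x* = 10.2222.
The Pigouvian tax equals MEC at x*: 5.2 + 0.5×10.2222 = 10.3111.

tax = $10.3 per unit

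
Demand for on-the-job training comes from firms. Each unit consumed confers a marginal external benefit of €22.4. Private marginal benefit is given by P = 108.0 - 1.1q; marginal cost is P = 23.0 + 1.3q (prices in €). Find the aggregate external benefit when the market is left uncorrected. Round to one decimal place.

€793.3

Market equilibrium (private): 23.0 + 1.3q = 108.0 - 1.1q → q_m = 35.4167.
Total external benefit = MEB × q_m = 22.4 × 35.4167 = 793.3341.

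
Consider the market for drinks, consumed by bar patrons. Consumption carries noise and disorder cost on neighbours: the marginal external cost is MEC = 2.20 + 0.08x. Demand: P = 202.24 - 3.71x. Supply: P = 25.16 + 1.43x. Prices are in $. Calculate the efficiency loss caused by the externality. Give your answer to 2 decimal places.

DWL = $2.35

Market equilibrium (private): 25.16 + 1.43x = 202.24 - 3.71x → x_m = 34.4514.
Social marginal benefit = demand − MEC = 200.04 - 3.79x.
Set SMB = MC: 200.04 - 3.79x = 25.16 + 1.43x → x* = 33.5019.
The loss is the area between SMB and MC from x* to x_m; with linear curves that's a triangle of height MEC(x_m).
DWL = ½ × 0.9495 × 4.9561 = 2.3529.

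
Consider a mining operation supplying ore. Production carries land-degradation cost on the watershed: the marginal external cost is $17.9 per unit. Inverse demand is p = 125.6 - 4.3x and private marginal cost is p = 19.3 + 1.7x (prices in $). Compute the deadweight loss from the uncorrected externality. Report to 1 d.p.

Market equilibrium (private): 19.3 + 1.7x = 125.6 - 4.3x → x_m = 17.7167.
Social marginal cost = private MC + MEC = 37.2 + 1.7x.
Set SMC = demand: 37.2 + 1.7x = 125.6 - 4.3x → x* = 14.7333.
Between x* and x_m the wedge SMC − demand runs linearly from 0 to MEC(x_m), so the loss is a triangle.
DWL = ½ × 2.9834 × 17.9000 = 26.7014.

DWL = $26.7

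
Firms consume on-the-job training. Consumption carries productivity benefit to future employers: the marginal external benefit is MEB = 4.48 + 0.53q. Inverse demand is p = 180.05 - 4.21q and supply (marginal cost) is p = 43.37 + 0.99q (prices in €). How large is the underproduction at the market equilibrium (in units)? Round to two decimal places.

Market equilibrium (private): 43.37 + 0.99q = 180.05 - 4.21q → q_m = 26.2846.
Social marginal benefit = demand + MEB = 184.53 - 3.68q.
Set SMB = MC: 184.53 - 3.68q = 43.37 + 0.99q → q* = 30.2270.
Gap = |26.2846 − 30.2270| = 3.9424.

3.94 units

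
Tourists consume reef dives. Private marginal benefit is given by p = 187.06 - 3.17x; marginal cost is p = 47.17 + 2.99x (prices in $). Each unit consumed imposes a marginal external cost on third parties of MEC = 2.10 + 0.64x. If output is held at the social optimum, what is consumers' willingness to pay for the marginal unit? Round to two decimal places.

P = $122.83

Social marginal benefit = demand − MEC = 184.96 - 3.81x.
Set SMB = MC: 184.96 - 3.81x = 47.17 + 2.99x → x* = 20.2632.
Consumer price on the demand curve at x*: 187.06 − 3.17×20.2632 = 122.8257.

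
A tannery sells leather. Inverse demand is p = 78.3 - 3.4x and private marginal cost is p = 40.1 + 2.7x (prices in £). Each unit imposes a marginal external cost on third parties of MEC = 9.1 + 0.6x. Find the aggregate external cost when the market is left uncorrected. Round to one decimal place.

£68.8

Market equilibrium (private): 40.1 + 2.7x = 78.3 - 3.4x → x_m = 6.2623.
Total external cost = ∫₀^{x_m} (9.1 + 0.6x) dx = 9.1×6.2623 + ½×0.6×6.2623² = 68.7519.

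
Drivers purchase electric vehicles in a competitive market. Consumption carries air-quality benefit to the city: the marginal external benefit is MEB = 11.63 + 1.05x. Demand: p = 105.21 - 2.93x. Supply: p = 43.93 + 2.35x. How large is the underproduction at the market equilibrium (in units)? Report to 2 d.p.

Market equilibrium (private): 43.93 + 2.35x = 105.21 - 2.93x → x_m = 11.6061.
Social marginal benefit = demand + MEB = 116.84 - 1.88x.
Set SMB = MC: 116.84 - 1.88x = 43.93 + 2.35x → x* = 17.2364.
Gap = |11.6061 − 17.2364| = 5.6303.

5.63 units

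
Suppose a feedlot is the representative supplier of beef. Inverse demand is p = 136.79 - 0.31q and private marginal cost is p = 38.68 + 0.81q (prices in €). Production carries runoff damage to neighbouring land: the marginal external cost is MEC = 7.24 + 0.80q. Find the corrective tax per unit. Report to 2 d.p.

tax = €45.10 per unit

Social marginal cost = private MC + MEC = 45.92 + 1.61q.
Set SMC = demand: 45.92 + 1.61q = 136.79 - 0.31q → q* = 47.3281.
The Pigouvian tax equals MEC at q*: 7.24 + 0.80×47.3281 = 45.1025.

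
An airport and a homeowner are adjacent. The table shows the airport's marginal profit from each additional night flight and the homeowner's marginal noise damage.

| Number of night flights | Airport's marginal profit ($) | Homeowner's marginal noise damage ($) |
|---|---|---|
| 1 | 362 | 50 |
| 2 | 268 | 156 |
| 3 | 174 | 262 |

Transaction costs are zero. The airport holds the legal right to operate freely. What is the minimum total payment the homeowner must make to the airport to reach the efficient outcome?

$174

Left alone the airport would choose level 3 (marginal profit stays positive).
Efficient level: k* = 2 (marginal profit ≥ marginal noise damage through 2).
The homeowner must at least cover the airport's forgone profit from cutting 3→2: 174 = 174.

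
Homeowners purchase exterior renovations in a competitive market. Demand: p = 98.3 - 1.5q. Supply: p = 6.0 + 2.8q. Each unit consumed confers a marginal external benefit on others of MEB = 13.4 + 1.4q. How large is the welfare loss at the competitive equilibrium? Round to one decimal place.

DWL = 325.5

Market equilibrium (private): 6.0 + 2.8q = 98.3 - 1.5q → q_m = 21.4651.
Social marginal benefit = demand + MEB = 111.7 - 0.1q.
Set SMB = MC: 111.7 - 0.1q = 6.0 + 2.8q → q* = 36.4483.
The loss is the area between SMB and MC from q* to q_m; with linear curves that's a triangle of height MEB(q_m).
DWL = ½ × 14.9832 × 43.4512 = 325.5190.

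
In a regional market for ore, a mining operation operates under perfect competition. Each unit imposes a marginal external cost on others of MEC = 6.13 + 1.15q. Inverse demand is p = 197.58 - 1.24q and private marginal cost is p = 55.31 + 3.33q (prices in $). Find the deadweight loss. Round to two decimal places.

DWL = $153.69

Market equilibrium (private): 55.31 + 3.33q = 197.58 - 1.24q → q_m = 31.1313.
Social marginal cost = private MC + MEC = 61.44 + 4.48q.
Set SMC = demand: 61.44 + 4.48q = 197.58 - 1.24q → q* = 23.8007.
Height of the DWL triangle at q_m is SMC(q_m) − demand(q_m) = MEC(q_m) = 41.9310.
DWL = ½ × 7.3306 × 41.9310 = 153.6897.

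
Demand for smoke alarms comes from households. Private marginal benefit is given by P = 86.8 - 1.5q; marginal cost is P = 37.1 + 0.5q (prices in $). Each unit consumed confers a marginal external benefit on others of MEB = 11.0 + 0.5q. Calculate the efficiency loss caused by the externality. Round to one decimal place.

DWL = $182.9

Market equilibrium (private): 37.1 + 0.5q = 86.8 - 1.5q → q_m = 24.8500.
Social marginal benefit = demand + MEB = 97.8 - q.
Set SMB = MC: 97.8 - q = 37.1 + 0.5q → q* = 40.4667.
Height of the DWL triangle at q_m is SMB(q_m) − MC(q_m) = MEB(q_m) = 23.4250.
DWL = ½ × 15.6167 × 23.4250 = 182.9106.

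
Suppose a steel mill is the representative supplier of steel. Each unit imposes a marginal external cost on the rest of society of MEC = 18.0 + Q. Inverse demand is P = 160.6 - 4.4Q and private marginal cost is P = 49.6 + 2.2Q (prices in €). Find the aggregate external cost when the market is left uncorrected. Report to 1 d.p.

€444.2

Market equilibrium (private): 49.6 + 2.2Q = 160.6 - 4.4Q → Q_m = 16.8182.
Total external cost = ∫₀^{Q_m} (18.0 + 1.0Q) dQ = 18.0×16.8182 + ½×1.0×16.8182² = 444.1535.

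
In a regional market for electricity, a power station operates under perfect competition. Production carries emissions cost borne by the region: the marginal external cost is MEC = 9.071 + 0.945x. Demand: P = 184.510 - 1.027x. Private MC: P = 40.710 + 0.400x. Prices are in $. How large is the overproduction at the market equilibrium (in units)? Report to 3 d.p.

Market equilibrium (private): 40.710 + 0.400x = 184.510 - 1.027x → x_m = 100.7708.
Social marginal cost = private MC + MEC = 49.781 + 1.345x.
Set SMC = demand: 49.781 + 1.345x = 184.510 - 1.027x → x* = 56.7997.
Gap = |100.7708 − 56.7997| = 43.9711.

43.971 units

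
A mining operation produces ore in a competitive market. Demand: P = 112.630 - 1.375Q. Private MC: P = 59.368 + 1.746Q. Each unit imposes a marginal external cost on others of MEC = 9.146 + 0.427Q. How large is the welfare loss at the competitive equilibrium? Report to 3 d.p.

DWL = 38.056

Market equilibrium (private): 59.368 + 1.746Q = 112.630 - 1.375Q → Q_m = 17.0657.
Social marginal cost = private MC + MEC = 68.514 + 2.173Q.
Set SMC = demand: 68.514 + 2.173Q = 112.630 - 1.375Q → Q* = 12.4340.
Between Q* and Q_m the wedge SMC − demand runs linearly from 0 to MEC(Q_m), so the loss is a triangle.
DWL = ½ × 4.6317 × 16.4330 = 38.0564.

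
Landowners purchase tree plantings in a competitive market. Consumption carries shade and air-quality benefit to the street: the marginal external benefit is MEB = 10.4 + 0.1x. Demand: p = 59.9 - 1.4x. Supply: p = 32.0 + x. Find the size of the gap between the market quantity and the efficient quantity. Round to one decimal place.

5.0 units

Market equilibrium (private): 32.0 + x = 59.9 - 1.4x → x_m = 11.6250.
Social marginal benefit = demand + MEB = 70.3 - 1.3x.
Set SMB = MC: 70.3 - 1.3x = 32.0 + x → x* = 16.6522.
Gap = |11.6250 − 16.6522| = 5.0272.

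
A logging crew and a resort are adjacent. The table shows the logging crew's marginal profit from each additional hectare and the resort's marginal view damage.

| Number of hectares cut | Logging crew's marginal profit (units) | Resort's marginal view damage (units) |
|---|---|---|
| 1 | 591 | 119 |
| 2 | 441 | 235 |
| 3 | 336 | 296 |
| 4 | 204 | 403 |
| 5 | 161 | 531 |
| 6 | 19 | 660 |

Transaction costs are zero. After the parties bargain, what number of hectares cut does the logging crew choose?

3

Bargaining reaches the level where marginal profit last exceeds marginal view damage.
That holds through level 3 (336 ≥ 296) but not at 4 (204 < 403).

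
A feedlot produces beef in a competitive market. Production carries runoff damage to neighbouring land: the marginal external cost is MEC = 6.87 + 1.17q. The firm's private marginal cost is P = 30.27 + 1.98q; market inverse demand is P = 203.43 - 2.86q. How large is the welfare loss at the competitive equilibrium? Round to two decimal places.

DWL = 197.55

Market equilibrium (private): 30.27 + 1.98q = 203.43 - 2.86q → q_m = 35.7769.
Social marginal cost = private MC + MEC = 37.14 + 3.15q.
Set SMC = demand: 37.14 + 3.15q = 203.43 - 2.86q → q* = 27.6689.
The loss is the area between SMC and demand from q* to q_m; with linear curves that's a triangle of height MEC(q_m).
DWL = ½ × 8.1080 × 48.7289 = 197.5470.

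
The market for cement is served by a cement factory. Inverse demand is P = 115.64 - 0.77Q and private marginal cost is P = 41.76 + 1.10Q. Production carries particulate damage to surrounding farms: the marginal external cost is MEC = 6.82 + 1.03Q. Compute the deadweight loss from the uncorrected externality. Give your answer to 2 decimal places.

DWL = 389.23

Market equilibrium (private): 41.76 + 1.10Q = 115.64 - 0.77Q → Q_m = 39.5080.
Social marginal cost = private MC + MEC = 48.58 + 2.13Q.
Set SMC = demand: 48.58 + 2.13Q = 115.64 - 0.77Q → Q* = 23.1241.
The loss is the area between SMC and demand from Q* to Q_m; with linear curves that's a triangle of height MEC(Q_m).
DWL = ½ × 16.3839 × 47.5133 = 389.2266.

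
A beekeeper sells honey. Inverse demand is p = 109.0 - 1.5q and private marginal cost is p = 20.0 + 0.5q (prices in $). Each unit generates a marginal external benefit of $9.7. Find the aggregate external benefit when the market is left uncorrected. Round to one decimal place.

Market equilibrium (private): 20.0 + 0.5q = 109.0 - 1.5q → q_m = 44.5000.
Total external benefit = MEB × q_m = 9.7 × 44.5000 = 431.6500.

$431.7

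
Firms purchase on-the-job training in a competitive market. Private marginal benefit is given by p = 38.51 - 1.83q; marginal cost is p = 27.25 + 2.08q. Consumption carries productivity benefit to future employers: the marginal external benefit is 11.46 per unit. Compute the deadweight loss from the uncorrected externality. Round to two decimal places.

DWL = 16.79

Market equilibrium (private): 27.25 + 2.08q = 38.51 - 1.83q → q_m = 2.8798.
Social marginal benefit = demand + MEB = 49.97 - 1.83q.
Set SMB = MC: 49.97 - 1.83q = 27.25 + 2.08q → q* = 5.8107.
Between q* and q_m the wedge SMB − MC runs linearly from 0 to MEB(q_m), so the loss is a triangle.
DWL = ½ × 2.9309 × 11.4600 = 16.7941.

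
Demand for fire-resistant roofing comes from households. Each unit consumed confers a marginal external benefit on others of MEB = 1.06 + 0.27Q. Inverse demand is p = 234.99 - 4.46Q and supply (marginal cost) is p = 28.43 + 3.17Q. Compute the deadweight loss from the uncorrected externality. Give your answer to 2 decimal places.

Market equilibrium (private): 28.43 + 3.17Q = 234.99 - 4.46Q → Q_m = 27.0721.
Social marginal benefit = demand + MEB = 236.05 - 4.19Q.
Set SMB = MC: 236.05 - 4.19Q = 28.43 + 3.17Q → Q* = 28.2092.
The welfare-loss triangle has base |Q_m − Q*| and height MEB(Q_m) (the vertical gap between SMB and MC is zero at Q* and MEB at Q_m).
DWL = ½ × 1.1371 × 8.3695 = 4.7585.

DWL = 4.76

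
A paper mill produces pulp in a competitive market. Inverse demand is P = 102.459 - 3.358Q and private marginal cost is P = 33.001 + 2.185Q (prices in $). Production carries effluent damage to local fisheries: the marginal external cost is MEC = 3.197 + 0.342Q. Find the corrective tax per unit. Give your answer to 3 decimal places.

tax = $7.048 per unit

Social marginal cost = private MC + MEC = 36.198 + 2.527Q.
Set SMC = demand: 36.198 + 2.527Q = 102.459 - 3.358Q → Q* = 11.2593.
The Pigouvian tax equals MEC at Q*: 3.197 + 0.342×11.2593 = 7.0477.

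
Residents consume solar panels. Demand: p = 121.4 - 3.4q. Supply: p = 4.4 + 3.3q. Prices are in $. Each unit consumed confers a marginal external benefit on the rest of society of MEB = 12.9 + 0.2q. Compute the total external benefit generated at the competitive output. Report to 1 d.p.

Market equilibrium (private): 4.4 + 3.3q = 121.4 - 3.4q → q_m = 17.4627.
Total external benefit = ∫₀^{q_m} (12.9 + 0.2q) dq = 12.9×17.4627 + ½×0.2×17.4627² = 255.7634.

$255.8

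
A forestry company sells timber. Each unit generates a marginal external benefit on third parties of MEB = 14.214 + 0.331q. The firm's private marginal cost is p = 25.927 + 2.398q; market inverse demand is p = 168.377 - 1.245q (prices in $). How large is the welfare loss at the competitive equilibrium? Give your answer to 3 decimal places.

DWL = $111.337

Market equilibrium (private): 25.927 + 2.398q = 168.377 - 1.245q → q_m = 39.1024.
Social marginal cost = private MC − MEB = 11.713 + 2.067q.
Set SMC = demand: 11.713 + 2.067q = 168.377 - 1.245q → q* = 47.3019.
Between q* and q_m the wedge demand − SMC runs linearly from 0 to MEB(q_m), so the loss is a triangle.
DWL = ½ × 8.1995 × 27.1569 = 111.3365.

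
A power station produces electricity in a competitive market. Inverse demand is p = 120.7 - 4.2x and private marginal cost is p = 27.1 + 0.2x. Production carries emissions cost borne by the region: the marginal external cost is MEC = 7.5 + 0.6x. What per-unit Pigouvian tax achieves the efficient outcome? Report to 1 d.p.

Social marginal cost = private MC + MEC = 34.6 + 0.8x.
Set SMC = demand: 34.6 + 0.8x = 120.7 - 4.2x → x* = 17.2200.
The Pigouvian tax equals MEC at x*: 7.5 + 0.6×17.2200 = 17.8320.

tax = 17.8 per unit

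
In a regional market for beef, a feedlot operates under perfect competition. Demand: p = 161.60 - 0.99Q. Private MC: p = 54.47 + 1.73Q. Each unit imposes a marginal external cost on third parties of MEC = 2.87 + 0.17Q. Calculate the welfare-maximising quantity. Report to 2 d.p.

Social marginal cost = private MC + MEC = 57.34 + 1.90Q.
Set SMC = demand: 57.34 + 1.90Q = 161.60 - 0.99Q → Q* = 36.0761.

Q* = 36.08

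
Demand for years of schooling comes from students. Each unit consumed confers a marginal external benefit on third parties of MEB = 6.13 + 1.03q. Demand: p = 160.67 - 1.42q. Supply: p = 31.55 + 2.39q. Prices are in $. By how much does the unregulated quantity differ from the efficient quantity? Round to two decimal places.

Market equilibrium (private): 31.55 + 2.39q = 160.67 - 1.42q → q_m = 33.8898.
Social marginal benefit = demand + MEB = 166.80 - 0.39q.
Set SMB = MC: 166.80 - 0.39q = 31.55 + 2.39q → q* = 48.6511.
Gap = |33.8898 − 48.6511| = 14.7613.

14.76 units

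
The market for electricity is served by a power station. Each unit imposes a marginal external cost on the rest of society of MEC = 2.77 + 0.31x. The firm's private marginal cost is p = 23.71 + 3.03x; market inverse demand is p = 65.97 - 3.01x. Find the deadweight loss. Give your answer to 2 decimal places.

DWL = 1.92

Market equilibrium (private): 23.71 + 3.03x = 65.97 - 3.01x → x_m = 6.9967.
Social marginal cost = private MC + MEC = 26.48 + 3.34x.
Set SMC = demand: 26.48 + 3.34x = 65.97 - 3.01x → x* = 6.2189.
Between x* and x_m the wedge SMC − demand runs linearly from 0 to MEC(x_m), so the loss is a triangle.
DWL = ½ × 0.7778 × 4.9390 = 1.9208.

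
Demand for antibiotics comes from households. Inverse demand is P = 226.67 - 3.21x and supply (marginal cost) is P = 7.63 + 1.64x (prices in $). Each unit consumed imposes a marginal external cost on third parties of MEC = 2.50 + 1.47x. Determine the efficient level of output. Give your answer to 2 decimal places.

x* = 34.26

Social marginal benefit = demand − MEC = 224.17 - 4.68x.
Set SMB = MC: 224.17 - 4.68x = 7.63 + 1.64x → x* = 34.2627.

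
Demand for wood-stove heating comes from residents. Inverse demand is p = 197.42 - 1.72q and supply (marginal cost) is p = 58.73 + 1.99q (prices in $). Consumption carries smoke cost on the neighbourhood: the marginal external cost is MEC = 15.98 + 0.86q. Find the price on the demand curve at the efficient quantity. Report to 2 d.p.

P = $151.24

Social marginal benefit = demand − MEC = 181.44 - 2.58q.
Set SMB = MC: 181.44 - 2.58q = 58.73 + 1.99q → q* = 26.8512.
Consumer price on the demand curve at q*: 197.42 − 1.72×26.8512 = 151.2359.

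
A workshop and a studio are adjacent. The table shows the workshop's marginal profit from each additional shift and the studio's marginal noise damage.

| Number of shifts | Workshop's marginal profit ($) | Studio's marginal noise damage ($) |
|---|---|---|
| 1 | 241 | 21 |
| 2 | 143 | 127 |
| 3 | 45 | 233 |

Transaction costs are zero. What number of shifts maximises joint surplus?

Bargaining reaches the level where marginal profit last exceeds marginal noise damage.
That holds through level 2 (143 ≥ 127) but not at 3 (45 < 233).

2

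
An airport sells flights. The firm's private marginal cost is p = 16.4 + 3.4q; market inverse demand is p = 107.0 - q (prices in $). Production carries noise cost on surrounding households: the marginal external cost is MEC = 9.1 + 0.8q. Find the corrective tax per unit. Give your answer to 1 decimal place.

Social marginal cost = private MC + MEC = 25.5 + 4.2q.
Set SMC = demand: 25.5 + 4.2q = 107.0 - q → q* = 15.6731.
The Pigouvian tax equals MEC at q*: 9.1 + 0.8×15.6731 = 21.6385.

tax = $21.6 per unit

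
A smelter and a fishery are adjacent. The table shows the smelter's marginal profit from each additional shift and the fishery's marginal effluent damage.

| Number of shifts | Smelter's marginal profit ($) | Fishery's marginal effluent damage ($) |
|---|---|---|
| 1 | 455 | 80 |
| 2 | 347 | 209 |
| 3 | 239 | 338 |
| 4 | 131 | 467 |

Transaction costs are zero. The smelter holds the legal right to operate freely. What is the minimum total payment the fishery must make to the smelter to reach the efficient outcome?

$370

Left alone the smelter would choose level 4 (marginal profit stays positive).
Efficient level: k* = 2 (marginal profit ≥ marginal effluent damage through 2).
The fishery must at least cover the smelter's forgone profit from cutting 4→2: 239 + 131 = 370.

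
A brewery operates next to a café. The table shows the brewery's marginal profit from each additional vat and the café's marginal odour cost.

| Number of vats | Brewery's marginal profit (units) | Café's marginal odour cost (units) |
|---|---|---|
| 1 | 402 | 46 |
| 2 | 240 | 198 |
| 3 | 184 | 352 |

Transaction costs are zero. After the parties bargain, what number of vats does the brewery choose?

Bargaining reaches the level where marginal profit last exceeds marginal odour cost.
That holds through level 2 (240 ≥ 198) but not at 3 (184 < 352).

2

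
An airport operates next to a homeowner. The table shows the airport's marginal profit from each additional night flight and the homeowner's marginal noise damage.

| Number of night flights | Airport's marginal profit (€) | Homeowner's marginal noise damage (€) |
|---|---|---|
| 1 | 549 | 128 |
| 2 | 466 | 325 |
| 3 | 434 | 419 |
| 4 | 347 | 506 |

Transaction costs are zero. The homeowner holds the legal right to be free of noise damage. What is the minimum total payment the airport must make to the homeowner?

€872

Efficient level: marginal profit ≥ marginal noise damage through level 3, so k* = 3.
With the homeowner holding the right, the airport must at least compensate total damage at k*: 128 + 325 + 419 = 872.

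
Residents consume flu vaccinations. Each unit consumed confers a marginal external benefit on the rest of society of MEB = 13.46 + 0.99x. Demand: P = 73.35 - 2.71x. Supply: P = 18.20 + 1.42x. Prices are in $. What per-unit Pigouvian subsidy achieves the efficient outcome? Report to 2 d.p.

subsidy = $35.09 per unit

Social marginal benefit = demand + MEB = 86.81 - 1.72x.
Set SMB = MC: 86.81 - 1.72x = 18.20 + 1.42x → x* = 21.8503.
The Pigouvian subsidy equals MEB at x*: 13.46 + 0.99×21.8503 = 35.0918.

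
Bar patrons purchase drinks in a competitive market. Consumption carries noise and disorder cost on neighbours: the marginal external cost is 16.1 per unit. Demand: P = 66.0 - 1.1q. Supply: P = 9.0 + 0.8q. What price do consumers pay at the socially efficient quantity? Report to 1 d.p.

P = 42.3

Social marginal benefit = demand − MEC = 49.9 - 1.1q.
Set SMB = MC: 49.9 - 1.1q = 9.0 + 0.8q → q* = 21.5263.
Consumer price on the demand curve at q*: 66.0 − 1.1×21.5263 = 42.3211.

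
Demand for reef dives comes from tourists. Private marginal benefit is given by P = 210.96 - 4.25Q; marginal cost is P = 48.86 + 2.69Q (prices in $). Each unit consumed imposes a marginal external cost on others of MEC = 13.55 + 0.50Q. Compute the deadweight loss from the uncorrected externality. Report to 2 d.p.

DWL = $42.77

Market equilibrium (private): 48.86 + 2.69Q = 210.96 - 4.25Q → Q_m = 23.3573.
Social marginal benefit = demand − MEC = 197.41 - 4.75Q.
Set SMB = MC: 197.41 - 4.75Q = 48.86 + 2.69Q → Q* = 19.9664.
Height of the DWL triangle at Q_m is MC(Q_m) − SMB(Q_m) = MEC(Q_m) = 25.2287.
DWL = ½ × 3.3909 × 25.2287 = 42.7740.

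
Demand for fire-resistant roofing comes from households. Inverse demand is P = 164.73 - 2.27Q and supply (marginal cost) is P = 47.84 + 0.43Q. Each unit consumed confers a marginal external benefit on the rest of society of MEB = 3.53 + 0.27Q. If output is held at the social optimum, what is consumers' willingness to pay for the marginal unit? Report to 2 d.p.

P = 52.24

Social marginal benefit = demand + MEB = 168.26 - 2.00Q.
Set SMB = MC: 168.26 - 2.00Q = 47.84 + 0.43Q → Q* = 49.5556.
Consumer price on the demand curve at Q*: 164.73 − 2.27×49.5556 = 52.2388.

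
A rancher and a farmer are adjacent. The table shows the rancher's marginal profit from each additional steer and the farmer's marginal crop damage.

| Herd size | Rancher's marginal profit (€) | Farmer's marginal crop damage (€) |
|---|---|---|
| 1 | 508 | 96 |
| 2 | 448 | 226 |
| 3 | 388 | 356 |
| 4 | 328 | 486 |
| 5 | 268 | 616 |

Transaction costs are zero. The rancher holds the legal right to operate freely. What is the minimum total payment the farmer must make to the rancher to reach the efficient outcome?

Left alone the rancher would choose level 5 (marginal profit stays positive).
Efficient level: k* = 3 (marginal profit ≥ marginal crop damage through 3).
The farmer must at least cover the rancher's forgone profit from cutting 5→3: 328 + 268 = 596.

€596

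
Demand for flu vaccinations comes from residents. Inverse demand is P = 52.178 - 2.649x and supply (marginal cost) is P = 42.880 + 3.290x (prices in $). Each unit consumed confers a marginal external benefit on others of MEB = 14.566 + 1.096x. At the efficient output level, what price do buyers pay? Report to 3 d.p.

Social marginal benefit = demand + MEB = 66.744 - 1.553x.
Set SMB = MC: 66.744 - 1.553x = 42.880 + 3.290x → x* = 4.9275.
Consumer price on the demand curve at x*: 52.178 − 2.649×4.9275 = 39.1251.

P = $39.125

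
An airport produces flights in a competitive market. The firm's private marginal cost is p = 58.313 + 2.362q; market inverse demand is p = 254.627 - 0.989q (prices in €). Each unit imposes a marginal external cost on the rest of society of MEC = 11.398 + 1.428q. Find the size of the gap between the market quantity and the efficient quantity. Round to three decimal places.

19.890 units

Market equilibrium (private): 58.313 + 2.362q = 254.627 - 0.989q → q_m = 58.5837.
Social marginal cost = private MC + MEC = 69.711 + 3.790q.
Set SMC = demand: 69.711 + 3.790q = 254.627 - 0.989q → q* = 38.6935.
Gap = |58.5837 − 38.6935| = 19.8902.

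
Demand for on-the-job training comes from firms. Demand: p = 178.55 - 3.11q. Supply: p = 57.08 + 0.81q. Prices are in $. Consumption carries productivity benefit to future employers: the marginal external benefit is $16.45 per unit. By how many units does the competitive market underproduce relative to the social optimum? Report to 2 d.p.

Market equilibrium (private): 57.08 + 0.81q = 178.55 - 3.11q → q_m = 30.9872.
Social marginal benefit = demand + MEB = 195.00 - 3.11q.
Set SMB = MC: 195.00 - 3.11q = 57.08 + 0.81q → q* = 35.1837.
Gap = |30.9872 − 35.1837| = 4.1965.

4.20 units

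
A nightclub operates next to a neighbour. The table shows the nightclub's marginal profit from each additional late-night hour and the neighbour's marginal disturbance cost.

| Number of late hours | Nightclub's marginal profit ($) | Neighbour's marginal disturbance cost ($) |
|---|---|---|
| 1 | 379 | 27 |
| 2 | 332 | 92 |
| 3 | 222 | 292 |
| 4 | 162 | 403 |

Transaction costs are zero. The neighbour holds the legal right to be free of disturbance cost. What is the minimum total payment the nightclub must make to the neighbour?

$119

Efficient level: marginal profit ≥ marginal disturbance cost through level 2, so k* = 2.
With the neighbour holding the right, the nightclub must at least compensate total damage at k*: 27 + 92 = 119.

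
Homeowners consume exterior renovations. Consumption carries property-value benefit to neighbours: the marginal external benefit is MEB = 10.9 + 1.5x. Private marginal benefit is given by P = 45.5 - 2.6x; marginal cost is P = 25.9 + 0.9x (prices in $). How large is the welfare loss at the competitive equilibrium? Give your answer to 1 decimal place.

Market equilibrium (private): 25.9 + 0.9x = 45.5 - 2.6x → x_m = 5.6000.
Social marginal benefit = demand + MEB = 56.4 - 1.1x.
Set SMB = MC: 56.4 - 1.1x = 25.9 + 0.9x → x* = 15.2500.
The welfare-loss triangle has base |x_m − x*| and height MEB(x_m) (the vertical gap between SMB and MC is zero at x* and MEB at x_m).
DWL = ½ × 9.6500 × 19.3000 = 93.1225.

DWL = $93.1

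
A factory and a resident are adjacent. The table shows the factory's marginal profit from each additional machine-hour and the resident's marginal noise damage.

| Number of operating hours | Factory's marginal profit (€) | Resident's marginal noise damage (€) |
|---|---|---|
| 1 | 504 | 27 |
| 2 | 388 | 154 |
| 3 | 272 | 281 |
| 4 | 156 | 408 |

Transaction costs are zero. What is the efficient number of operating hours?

2

Bargaining reaches the level where marginal profit last exceeds marginal noise damage.
That holds through level 2 (388 ≥ 154) but not at 3 (272 < 281).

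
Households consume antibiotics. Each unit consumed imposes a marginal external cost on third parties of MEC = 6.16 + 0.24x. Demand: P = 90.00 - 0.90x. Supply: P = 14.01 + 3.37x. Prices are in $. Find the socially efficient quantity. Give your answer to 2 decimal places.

Social marginal benefit = demand − MEC = 83.84 - 1.14x.
Set SMB = MC: 83.84 - 1.14x = 14.01 + 3.37x → x* = 15.4834.

x* = 15.48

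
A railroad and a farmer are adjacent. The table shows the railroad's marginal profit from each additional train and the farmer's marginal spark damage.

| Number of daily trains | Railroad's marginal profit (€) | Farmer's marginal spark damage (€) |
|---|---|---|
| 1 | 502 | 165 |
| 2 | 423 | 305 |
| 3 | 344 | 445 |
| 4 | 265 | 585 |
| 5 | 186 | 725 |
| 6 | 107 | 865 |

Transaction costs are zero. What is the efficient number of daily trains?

2

Bargaining reaches the level where marginal profit last exceeds marginal spark damage.
That holds through level 2 (423 ≥ 305) but not at 3 (344 < 445).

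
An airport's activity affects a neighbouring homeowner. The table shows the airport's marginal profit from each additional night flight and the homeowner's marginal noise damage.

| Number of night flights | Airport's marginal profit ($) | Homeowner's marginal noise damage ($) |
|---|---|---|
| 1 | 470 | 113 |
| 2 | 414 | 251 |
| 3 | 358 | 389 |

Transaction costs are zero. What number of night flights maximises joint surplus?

Bargaining reaches the level where marginal profit last exceeds marginal noise damage.
That holds through level 2 (414 ≥ 251) but not at 3 (358 < 389).

2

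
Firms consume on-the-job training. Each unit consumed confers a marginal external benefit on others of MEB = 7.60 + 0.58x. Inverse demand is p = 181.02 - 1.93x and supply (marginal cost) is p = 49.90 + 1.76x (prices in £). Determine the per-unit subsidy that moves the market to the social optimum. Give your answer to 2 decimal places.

Social marginal benefit = demand + MEB = 188.62 - 1.35x.
Set SMB = MC: 188.62 - 1.35x = 49.90 + 1.76x → x* = 44.6045.
The Pigouvian subsidy equals MEB at x*: 7.60 + 0.58×44.6045 = 33.4706.

subsidy = £33.47 per unit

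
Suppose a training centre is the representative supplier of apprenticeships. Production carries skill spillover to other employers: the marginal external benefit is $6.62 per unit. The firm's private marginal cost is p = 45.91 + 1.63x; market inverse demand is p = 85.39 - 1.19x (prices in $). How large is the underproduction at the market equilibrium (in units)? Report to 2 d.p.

Market equilibrium (private): 45.91 + 1.63x = 85.39 - 1.19x → x_m = 14.0000.
Social marginal cost = private MC − MEB = 39.29 + 1.63x.
Set SMC = demand: 39.29 + 1.63x = 85.39 - 1.19x → x* = 16.3475.
Gap = |14.0000 − 16.3475| = 2.3475.

2.35 units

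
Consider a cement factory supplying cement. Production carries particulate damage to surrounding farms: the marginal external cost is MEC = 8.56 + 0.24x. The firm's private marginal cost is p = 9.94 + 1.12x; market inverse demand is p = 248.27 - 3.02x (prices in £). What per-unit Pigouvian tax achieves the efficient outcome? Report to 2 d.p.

Social marginal cost = private MC + MEC = 18.50 + 1.36x.
Set SMC = demand: 18.50 + 1.36x = 248.27 - 3.02x → x* = 52.4589.
The Pigouvian tax equals MEC at x*: 8.56 + 0.24×52.4589 = 21.1501.

tax = £21.15 per unit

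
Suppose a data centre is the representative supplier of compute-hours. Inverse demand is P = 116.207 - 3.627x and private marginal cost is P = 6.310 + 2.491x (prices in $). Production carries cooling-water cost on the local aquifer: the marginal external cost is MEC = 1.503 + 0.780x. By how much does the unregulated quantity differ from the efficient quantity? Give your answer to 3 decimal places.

Market equilibrium (private): 6.310 + 2.491x = 116.207 - 3.627x → x_m = 17.9629.
Social marginal cost = private MC + MEC = 7.813 + 3.271x.
Set SMC = demand: 7.813 + 3.271x = 116.207 - 3.627x → x* = 15.7138.
Gap = |17.9629 − 15.7138| = 2.2491.

2.249 units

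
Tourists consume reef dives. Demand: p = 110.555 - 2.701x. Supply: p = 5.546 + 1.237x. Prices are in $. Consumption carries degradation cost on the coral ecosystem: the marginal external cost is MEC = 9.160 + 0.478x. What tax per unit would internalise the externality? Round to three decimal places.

Social marginal benefit = demand − MEC = 101.395 - 3.179x.
Set SMB = MC: 101.395 - 3.179x = 5.546 + 1.237x → x* = 21.7049.
The Pigouvian tax equals MEC at x*: 9.160 + 0.478×21.7049 = 19.5349.

tax = $19.535 per unit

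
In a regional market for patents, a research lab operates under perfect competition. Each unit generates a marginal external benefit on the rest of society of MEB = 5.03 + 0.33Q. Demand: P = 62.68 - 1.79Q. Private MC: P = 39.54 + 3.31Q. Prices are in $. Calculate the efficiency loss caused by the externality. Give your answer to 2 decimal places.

DWL = $4.47

Market equilibrium (private): 39.54 + 3.31Q = 62.68 - 1.79Q → Q_m = 4.5373.
Social marginal cost = private MC − MEB = 34.51 + 2.98Q.
Set SMC = demand: 34.51 + 2.98Q = 62.68 - 1.79Q → Q* = 5.9057.
The welfare-loss triangle has base |Q_m − Q*| and height MEB(Q_m) (the vertical gap between SMC and demand is zero at Q* and MEB at Q_m).
DWL = ½ × 1.3684 × 6.5273 = 4.4660.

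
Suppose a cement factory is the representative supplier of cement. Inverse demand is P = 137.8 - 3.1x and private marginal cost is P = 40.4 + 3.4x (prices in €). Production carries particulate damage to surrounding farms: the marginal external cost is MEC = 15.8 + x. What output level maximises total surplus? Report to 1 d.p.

Social marginal cost = private MC + MEC = 56.2 + 4.4x.
Set SMC = demand: 56.2 + 4.4x = 137.8 - 3.1x → x* = 10.8800.

x* = 10.9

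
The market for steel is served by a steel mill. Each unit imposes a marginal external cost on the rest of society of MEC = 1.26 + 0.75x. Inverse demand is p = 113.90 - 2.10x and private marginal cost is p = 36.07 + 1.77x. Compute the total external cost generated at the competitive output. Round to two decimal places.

177.01

Market equilibrium (private): 36.07 + 1.77x = 113.90 - 2.10x → x_m = 20.1111.
Total external cost = ∫₀^{x_m} (1.26 + 0.75x) dx = 1.26×20.1111 + ½×0.75×20.1111² = 177.0111.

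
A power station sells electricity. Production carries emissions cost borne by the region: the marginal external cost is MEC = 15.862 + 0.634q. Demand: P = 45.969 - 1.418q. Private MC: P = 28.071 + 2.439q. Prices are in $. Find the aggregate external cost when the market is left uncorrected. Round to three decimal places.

$80.432

Market equilibrium (private): 28.071 + 2.439q = 45.969 - 1.418q → q_m = 4.6404.
Total external cost = ∫₀^{q_m} (15.862 + 0.634q) dq = 15.862×4.6404 + ½×0.634×4.6404² = 80.4321.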